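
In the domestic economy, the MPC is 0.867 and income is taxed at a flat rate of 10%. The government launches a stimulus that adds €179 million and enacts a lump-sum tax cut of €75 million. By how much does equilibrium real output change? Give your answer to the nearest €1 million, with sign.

+€1,111 million

Expenditure multiplier = 1/(1 − c(1−t)) = 1/(1 − 0.867×0.9) = 1/0.2197 ≈ 4.552.
ΔG contributes k·ΔG = (+€179 million) / 0.2197 ≈ +€814.7 million.
ΔT of −€75 million changes first-round spending by −c·ΔT = +€65.025 million, contributing k·(−c·ΔT) = (+€65.025 million) / 0.2197 ≈ +€296 million.
Net ΔY = k(ΔG − c·ΔT) = (+€244.025 million) / 0.2197 ≈ +€1,111 million.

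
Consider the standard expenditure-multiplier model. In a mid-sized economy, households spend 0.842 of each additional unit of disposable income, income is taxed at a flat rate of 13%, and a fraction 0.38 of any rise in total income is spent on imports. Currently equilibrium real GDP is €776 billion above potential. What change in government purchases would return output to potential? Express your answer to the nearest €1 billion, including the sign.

−€502 billion

Spending multiplier = 1/(1 − c(1−t) + m) = 1/(1 − 0.842×0.87 + 0.38) = 1/0.64746 ≈ 1.544.
Need ΔY = −€776 billion, so ΔG = ΔY/k = (−€776 billion) × 0.64746 ≈ −€502 billion.
The government should cut government purchases by €502 billion.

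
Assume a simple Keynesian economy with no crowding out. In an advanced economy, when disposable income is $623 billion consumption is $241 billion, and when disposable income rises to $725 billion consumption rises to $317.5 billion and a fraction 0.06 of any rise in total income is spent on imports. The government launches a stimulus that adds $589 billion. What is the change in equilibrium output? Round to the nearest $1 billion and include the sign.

+$1,900 billion

MPC = ΔC/ΔYd = (317.5 − 241)/(725 − 623) = 76.5/102 = 0.75.
Government-spending multiplier = 1/(1 − c + m) = 1/(1 − 0.75 + 0.06) = 1/0.31 ≈ 3.226.
ΔY = k × ΔG = (+$589 billion) / 0.31 = +$1,900 billion.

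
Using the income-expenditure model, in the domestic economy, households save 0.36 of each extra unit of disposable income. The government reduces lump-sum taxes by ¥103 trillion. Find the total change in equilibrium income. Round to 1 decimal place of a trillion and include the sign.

MPC = 1 − MPS = 1 − 0.36 = 0.64.
A lump-sum tax change of −¥103 trillion shifts disposable income by +¥103 trillion; first-round consumption changes by −c × ΔT = −0.64 × (−¥103 trillion) = +¥65.92 trillion.
Expenditure multiplier = 1/(1 − MPC) = 1/(1 − 0.64) = 1/0.36 ≈ 2.778.
The tax multiplier is −c × k ≈ −1.778, so ΔY = k × (−c·ΔT) = (+¥65.92 trillion) / 0.36 ≈ +¥183.1 trillion.

+¥183.1 trillion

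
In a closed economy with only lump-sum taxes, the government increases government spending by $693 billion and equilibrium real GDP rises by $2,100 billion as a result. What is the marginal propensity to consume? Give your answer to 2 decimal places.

0.67

Implied spending multiplier k = ΔY/ΔG = 2,100/693 ≈ 3.0303.
Since k = 1/(1 − MPC), MPC = 1 − 1/k = 1 − ΔG/ΔY = 1 − 693/2,100 = 0.67.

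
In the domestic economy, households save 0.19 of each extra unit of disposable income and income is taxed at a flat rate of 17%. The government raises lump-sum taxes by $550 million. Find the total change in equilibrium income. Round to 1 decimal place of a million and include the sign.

MPC = 1 − MPS = 1 − 0.19 = 0.81.
A lump-sum tax change of +$550 million shifts disposable income by −$550 million; first-round consumption changes by −c × ΔT = −0.81 × (+$550 million) = −$445.5 million.
Expenditure multiplier = 1/(1 − c(1−t)) = 1/(1 − 0.81×0.83) = 1/0.3277 ≈ 3.052.
The tax multiplier is −c × k ≈ −2.472, so ΔY = k × (−c·ΔT) = (−$445.5 million) / 0.3277 ≈ −$1,359.5 million.

−$1,359.5 million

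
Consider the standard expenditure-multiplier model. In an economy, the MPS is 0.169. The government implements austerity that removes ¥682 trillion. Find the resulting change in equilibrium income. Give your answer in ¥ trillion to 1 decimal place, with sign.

−¥4,035.5 trillion

MPC = 1 − MPS = 1 − 0.169 = 0.831.
Government-spending multiplier = 1/(1 − MPC) = 1/(1 − 0.831) = 1/0.169 ≈ 5.917.
ΔY = k × ΔG = (−¥682 trillion) / 0.169 ≈ −¥4,035.5 trillion.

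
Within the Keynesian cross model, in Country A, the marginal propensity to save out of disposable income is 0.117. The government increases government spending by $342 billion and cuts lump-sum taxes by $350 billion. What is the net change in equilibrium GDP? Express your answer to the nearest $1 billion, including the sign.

+$5,565 billion

MPC = 1 − MPS = 1 − 0.117 = 0.883.
Expenditure multiplier = 1/(1 − MPC) = 1/(1 − 0.883) = 1/0.117 ≈ 8.547.
ΔG contributes k·ΔG = (+$342 billion) / 0.117 ≈ +$2,923.1 billion.
ΔT of −$350 billion changes first-round spending by −c·ΔT = +$309.05 billion, contributing k·(−c·ΔT) = (+$309.05 billion) / 0.117 ≈ +$2,641.5 billion.
Net ΔY = k(ΔG − c·ΔT) = (+$651.05 billion) / 0.117 ≈ +$5,565 billion.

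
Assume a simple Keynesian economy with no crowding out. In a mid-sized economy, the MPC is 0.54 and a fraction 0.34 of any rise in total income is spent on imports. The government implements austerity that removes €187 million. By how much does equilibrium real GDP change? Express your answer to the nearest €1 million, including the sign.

−€234 million

Expenditure multiplier = 1/(1 − c + m) = 1/(1 − 0.54 + 0.34) = 1/0.8 = 1.25.
ΔY = k × ΔG = (−€187 million) / 0.8 ≈ −€234 million.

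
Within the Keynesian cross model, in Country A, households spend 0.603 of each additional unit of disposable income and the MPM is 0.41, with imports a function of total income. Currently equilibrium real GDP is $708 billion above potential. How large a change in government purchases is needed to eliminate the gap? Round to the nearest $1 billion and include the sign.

Spending multiplier = 1/(1 − c + m) = 1/(1 − 0.603 + 0.41) = 1/0.807 ≈ 1.239.
Need ΔY = −$708 billion, so ΔG = ΔY/k = (−$708 billion) × 0.807 ≈ −$571 billion.
The government should cut government purchases by $571 billion.

−$571 billion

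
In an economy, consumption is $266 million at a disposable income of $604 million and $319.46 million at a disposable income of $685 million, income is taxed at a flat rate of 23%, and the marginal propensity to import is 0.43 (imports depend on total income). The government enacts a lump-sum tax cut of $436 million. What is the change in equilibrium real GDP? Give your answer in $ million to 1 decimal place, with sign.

+$312.2 million

MPC = ΔC/ΔYd = (319.46 − 266)/(685 − 604) = 53.46/81 = 0.66.
A lump-sum tax change of −$436 million shifts disposable income by +$436 million; first-round consumption changes by −c × ΔT = −0.66 × (−$436 million) = +$287.76 million.
Expenditure multiplier = 1/(1 − c(1−t) + m) = 1/(1 − 0.66×0.77 + 0.43) = 1/0.9218 ≈ 1.085.
The tax multiplier is −c × k ≈ −0.716, so ΔY = k × (−c·ΔT) = (+$287.76 million) / 0.9218 ≈ +$312.2 million.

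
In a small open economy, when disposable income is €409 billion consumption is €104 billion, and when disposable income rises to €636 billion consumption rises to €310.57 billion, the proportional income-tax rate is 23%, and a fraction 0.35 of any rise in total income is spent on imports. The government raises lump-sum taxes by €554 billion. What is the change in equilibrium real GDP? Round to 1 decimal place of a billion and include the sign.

−€776.4 billion

MPC = ΔC/ΔYd = (310.57 − 104)/(636 − 409) = 206.57/227 = 0.91.
A lump-sum tax change of +€554 billion shifts disposable income by −€554 billion; first-round consumption changes by −c × ΔT = −0.91 × (+€554 billion) = −€504.14 billion.
Expenditure multiplier = 1/(1 − c(1−t) + m) = 1/(1 − 0.91×0.77 + 0.35) = 1/0.6493 ≈ 1.54.
The tax multiplier is −c × k ≈ −1.402, so ΔY = k × (−c·ΔT) = (−€504.14 billion) / 0.6493 ≈ −€776.4 billion.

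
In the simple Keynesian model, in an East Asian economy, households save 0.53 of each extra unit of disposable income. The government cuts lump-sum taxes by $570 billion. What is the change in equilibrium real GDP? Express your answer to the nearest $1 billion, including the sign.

MPC = 1 − MPS = 1 − 0.53 = 0.47.
A lump-sum tax change of −$570 billion shifts disposable income by +$570 billion; first-round consumption changes by −c × ΔT = −0.47 × (−$570 billion) = +$267.9 billion.
Expenditure multiplier = 1/(1 − MPC) = 1/(1 − 0.47) = 1/0.53 ≈ 1.887.
The tax multiplier is −c × k ≈ −0.887, so ΔY = k × (−c·ΔT) = (+$267.9 billion) / 0.53 ≈ +$505 billion.

+$505 billion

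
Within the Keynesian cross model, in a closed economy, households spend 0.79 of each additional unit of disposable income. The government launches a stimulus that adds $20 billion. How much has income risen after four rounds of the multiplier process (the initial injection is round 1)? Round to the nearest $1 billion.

Round 1 adds ΔG = $20 billion; each later round is MPC = 0.79 times the previous.
After 4 rounds: 20 + 15.8 + 12.482 + 9.86078 = ΔG·(1 − c^4)/(1 − c) = 20 × (1 − 0.38950081)/0.21 ≈ $58 billion.

$58 billion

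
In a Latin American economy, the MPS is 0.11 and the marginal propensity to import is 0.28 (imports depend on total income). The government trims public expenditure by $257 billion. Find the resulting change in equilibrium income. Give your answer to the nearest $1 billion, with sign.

−$659 billion

MPC = 1 − MPS = 1 − 0.11 = 0.89.
Expenditure multiplier = 1/(1 − c + m) = 1/(1 − 0.89 + 0.28) = 1/0.39 ≈ 2.564.
ΔY = k × ΔG = (−$257 billion) / 0.39 ≈ −$659 billion.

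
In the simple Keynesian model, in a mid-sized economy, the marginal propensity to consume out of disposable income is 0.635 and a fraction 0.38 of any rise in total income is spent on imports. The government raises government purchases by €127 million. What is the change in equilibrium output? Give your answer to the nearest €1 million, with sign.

+€170 million

Expenditure multiplier = 1/(1 − c + m) = 1/(1 − 0.635 + 0.38) = 1/0.745 ≈ 1.342.
ΔY = k × ΔG = (+€127 million) / 0.745 ≈ +€170 million.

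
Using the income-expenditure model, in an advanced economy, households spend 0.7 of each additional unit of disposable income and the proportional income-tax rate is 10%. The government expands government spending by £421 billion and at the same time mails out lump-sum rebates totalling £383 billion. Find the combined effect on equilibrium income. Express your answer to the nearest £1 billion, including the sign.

+£1,862 billion

Expenditure multiplier = 1/(1 − c(1−t)) = 1/(1 − 0.7×0.9) = 1/0.37 ≈ 2.703.
ΔG contributes k·ΔG = (+£421 billion) / 0.37 ≈ +£1,137.8 billion.
ΔT of −£383 billion changes first-round spending by −c·ΔT = +£268.1 billion, contributing k·(−c·ΔT) = (+£268.1 billion) / 0.37 ≈ +£724.6 billion.
Net ΔY = k(ΔG − c·ΔT) = (+£689.1 billion) / 0.37 ≈ +£1,862 billion.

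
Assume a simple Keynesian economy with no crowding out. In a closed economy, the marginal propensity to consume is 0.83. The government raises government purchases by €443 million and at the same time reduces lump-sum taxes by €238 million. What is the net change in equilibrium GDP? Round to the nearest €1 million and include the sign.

Expenditure multiplier = 1/(1 − MPC) = 1/(1 − 0.83) = 1/0.17 ≈ 5.882.
ΔG contributes k·ΔG = (+€443 million) / 0.17 ≈ +€2,605.9 million.
ΔT of −€238 million changes first-round spending by −c·ΔT = +€197.54 million, contributing k·(−c·ΔT) = (+€197.54 million) / 0.17 = +€1,162 million.
Net ΔY = k(ΔG − c·ΔT) = (+€640.54 million) / 0.17 ≈ +€3,768 million.

+€3,768 million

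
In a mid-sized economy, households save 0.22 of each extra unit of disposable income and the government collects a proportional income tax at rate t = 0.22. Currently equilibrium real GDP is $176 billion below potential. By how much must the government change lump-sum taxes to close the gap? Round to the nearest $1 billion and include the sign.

MPC = 1 − MPS = 1 − 0.22 = 0.78.
Spending multiplier = 1/(1 − c(1−t)) = 1/(1 − 0.78×0.78) = 1/0.3916 ≈ 2.554.
Tax multiplier = −c·k = −0.78/0.3916 ≈ −1.992. Need ΔY = +$176 billion, so ΔT = ΔY/(−c·k) = −(+$176 billion) × 0.3916 / 0.78 ≈ −$88 billion.
The government should cut lump-sum taxes by $88 billion.

−$88 billion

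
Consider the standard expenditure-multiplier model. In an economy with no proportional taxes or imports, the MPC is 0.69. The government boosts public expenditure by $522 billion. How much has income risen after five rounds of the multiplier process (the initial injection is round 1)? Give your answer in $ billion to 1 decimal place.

Round 1 adds ΔG = $522 billion; each later round is MPC = 0.69 times the previous.
After 5 rounds: 522 + 360.18 + 248.5242 + 171.481698 + 118.32237162 = ΔG·(1 − c^5)/(1 − c) = 522 × (1 − 0.1564031349)/0.31 ≈ $1,420.5 billion.

$1,420.5 billion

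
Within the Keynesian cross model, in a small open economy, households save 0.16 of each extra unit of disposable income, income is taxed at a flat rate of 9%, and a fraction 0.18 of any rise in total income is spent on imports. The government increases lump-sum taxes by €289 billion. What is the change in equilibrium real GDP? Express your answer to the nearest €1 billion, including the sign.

MPC = 1 − MPS = 1 − 0.16 = 0.84.
A lump-sum tax change of +€289 billion shifts disposable income by −€289 billion; first-round consumption changes by −c × ΔT = −0.84 × (+€289 billion) = −€242.76 billion.
Expenditure multiplier = 1/(1 − c(1−t) + m) = 1/(1 − 0.84×0.91 + 0.18) = 1/0.4156 ≈ 2.406.
The tax multiplier is −c × k ≈ −2.021, so ΔY = k × (−c·ΔT) = (−€242.76 billion) / 0.4156 ≈ −€584 billion.

−€584 billion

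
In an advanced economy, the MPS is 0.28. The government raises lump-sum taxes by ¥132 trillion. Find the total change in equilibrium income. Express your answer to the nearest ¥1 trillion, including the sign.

MPC = 1 − MPS = 1 − 0.28 = 0.72.
A lump-sum tax change of +¥132 trillion shifts disposable income by −¥132 trillion; first-round consumption changes by −c × ΔT = −0.72 × (+¥132 trillion) = −¥95.04 trillion.
Expenditure multiplier = 1/(1 − MPC) = 1/(1 − 0.72) = 1/0.28 ≈ 3.571.
The tax multiplier is −c × k ≈ −2.571, so ΔY = k × (−c·ΔT) = (−¥95.04 trillion) / 0.28 ≈ −¥339 trillion.

−¥339 trillion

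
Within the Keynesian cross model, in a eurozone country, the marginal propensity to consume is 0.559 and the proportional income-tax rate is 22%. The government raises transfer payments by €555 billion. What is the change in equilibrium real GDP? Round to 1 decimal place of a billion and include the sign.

+€550.1 billion

The transfer change shifts disposable income by +€555 billion, so first-round consumption changes by c·ΔTR = 0.559 × (+€555 billion) = +€310.245 billion.
Expenditure multiplier = 1/(1 − c(1−t)) = 1/(1 − 0.559×0.78) = 1/0.56398 ≈ 1.773.
The transfer multiplier is c × k ≈ 0.991, so ΔY = k × (c·ΔTR) = (+€310.245 billion) / 0.56398 ≈ +€550.1 billion.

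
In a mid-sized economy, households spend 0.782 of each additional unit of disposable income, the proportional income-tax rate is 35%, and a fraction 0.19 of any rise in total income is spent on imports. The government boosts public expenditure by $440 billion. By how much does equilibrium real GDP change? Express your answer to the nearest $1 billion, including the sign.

+$645 billion

Spending multiplier = 1/(1 − c(1−t) + m) = 1/(1 − 0.782×0.65 + 0.19) = 1/0.6817 ≈ 1.467.
ΔY = k × ΔG = (+$440 billion) / 0.6817 ≈ +$645 billion.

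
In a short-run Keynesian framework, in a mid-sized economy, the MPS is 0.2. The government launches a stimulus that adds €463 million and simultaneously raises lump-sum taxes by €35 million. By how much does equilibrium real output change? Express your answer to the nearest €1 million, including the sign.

MPC = 1 − MPS = 1 − 0.2 = 0.8.
Expenditure multiplier = 1/(1 − MPC) = 1/(1 − 0.8) = 1/0.2 = 5.
ΔG contributes k·ΔG = (+€463 million) / 0.2 = +€2,315 million.
ΔT of +€35 million changes first-round spending by −c·ΔT = −€28 million, contributing k·(−c·ΔT) = (−€28 million) / 0.2 = −€140 million.
Net ΔY = k(ΔG − c·ΔT) = (+€435 million) / 0.2 = +€2,175 million.

+€2,175 million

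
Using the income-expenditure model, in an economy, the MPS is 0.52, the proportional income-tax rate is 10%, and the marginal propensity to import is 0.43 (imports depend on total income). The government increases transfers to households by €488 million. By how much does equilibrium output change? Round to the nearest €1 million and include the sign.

MPC = 1 − MPS = 1 − 0.52 = 0.48.
The transfer change shifts disposable income by +€488 million, so first-round consumption changes by c·ΔTR = 0.48 × (+€488 million) = +€234.24 million.
Expenditure multiplier = 1/(1 − c(1−t) + m) = 1/(1 − 0.48×0.9 + 0.43) = 1/0.998 ≈ 1.002.
The transfer multiplier is c × k ≈ 0.481, so ΔY = k × (c·ΔTR) = (+€234.24 million) / 0.998 ≈ +€235 million.

+€235 million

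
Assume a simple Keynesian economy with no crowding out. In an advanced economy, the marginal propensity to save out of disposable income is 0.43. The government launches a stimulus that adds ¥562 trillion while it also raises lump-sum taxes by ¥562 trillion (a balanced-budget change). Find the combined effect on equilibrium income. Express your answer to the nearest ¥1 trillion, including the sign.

MPC = 1 − MPS = 1 − 0.43 = 0.57.
Expenditure multiplier = 1/(1 − MPC) = 1/(1 − 0.57) = 1/0.43 ≈ 2.326.
ΔG contributes k·ΔG = (+¥562 trillion) / 0.43 ≈ +¥1,307 trillion.
ΔT of +¥562 trillion changes first-round spending by −c·ΔT = −¥320.34 trillion, contributing k·(−c·ΔT) = (−¥320.34 trillion) / 0.43 ≈ −¥745 trillion.
With ΔG = ΔT and no other leakages, the balanced-budget multiplier is 1, so ΔY = ΔG = +¥562 trillion.

+¥562 trillion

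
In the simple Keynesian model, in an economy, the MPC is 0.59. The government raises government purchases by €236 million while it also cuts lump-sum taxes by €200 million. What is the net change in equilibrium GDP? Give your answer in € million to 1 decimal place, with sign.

Expenditure multiplier = 1/(1 − MPC) = 1/(1 − 0.59) = 1/0.41 ≈ 2.439.
ΔG contributes k·ΔG = (+€236 million) / 0.41 ≈ +€575.6 million.
ΔT of −€200 million changes first-round spending by −c·ΔT = +€118 million, contributing k·(−c·ΔT) = (+€118 million) / 0.41 ≈ +€287.8 million.
Net ΔY = k(ΔG − c·ΔT) = (+€354 million) / 0.41 ≈ +€863.4 million.

+€863.4 million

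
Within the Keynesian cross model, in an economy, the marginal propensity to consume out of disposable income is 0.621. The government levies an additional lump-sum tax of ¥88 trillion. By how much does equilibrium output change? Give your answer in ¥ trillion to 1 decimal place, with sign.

A lump-sum tax change of +¥88 trillion shifts disposable income by −¥88 trillion; first-round consumption changes by −c × ΔT = −0.621 × (+¥88 trillion) = −¥54.648 trillion.
Expenditure multiplier = 1/(1 − MPC) = 1/(1 − 0.621) = 1/0.379 ≈ 2.639.
The tax multiplier is −c × k ≈ −1.639, so ΔY = k × (−c·ΔT) = (−¥54.648 trillion) / 0.379 ≈ −¥144.2 trillion.

−¥144.2 trillion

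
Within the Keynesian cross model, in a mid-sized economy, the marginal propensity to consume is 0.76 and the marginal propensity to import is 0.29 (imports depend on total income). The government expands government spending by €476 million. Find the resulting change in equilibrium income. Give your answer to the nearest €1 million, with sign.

Government-spending multiplier = 1/(1 − c + m) = 1/(1 − 0.76 + 0.29) = 1/0.53 ≈ 1.887.
ΔY = k × ΔG = (+€476 million) / 0.53 ≈ +€898 million.

+€898 million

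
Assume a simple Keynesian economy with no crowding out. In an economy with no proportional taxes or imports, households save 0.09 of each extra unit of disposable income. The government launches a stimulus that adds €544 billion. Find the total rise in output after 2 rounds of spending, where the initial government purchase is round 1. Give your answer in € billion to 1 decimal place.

MPC = 1 − MPS = 1 − 0.09 = 0.91.
Round 1 adds ΔG = €544 billion; each later round is MPC = 0.91 times the previous.
After 2 rounds: 544 + 495.04 = ΔG·(1 − c^2)/(1 − c) = 544 × (1 − 0.8281)/0.09 ≈ €1,039 billion.

€1,039.0 billion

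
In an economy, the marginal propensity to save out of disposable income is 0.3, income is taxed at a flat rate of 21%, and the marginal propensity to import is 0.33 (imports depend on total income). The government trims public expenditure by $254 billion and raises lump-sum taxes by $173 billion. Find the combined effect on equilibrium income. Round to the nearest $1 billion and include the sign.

−$483 billion

MPC = 1 − MPS = 1 − 0.3 = 0.7.
Expenditure multiplier = 1/(1 − c(1−t) + m) = 1/(1 − 0.7×0.79 + 0.33) = 1/0.777 ≈ 1.287.
ΔG contributes k·ΔG = (−$254 billion) / 0.777 ≈ −$326.9 billion.
ΔT of +$173 billion changes first-round spending by −c·ΔT = −$121.1 billion, contributing k·(−c·ΔT) = (−$121.1 billion) / 0.777 ≈ −$155.9 billion.
Net ΔY = k(ΔG − c·ΔT) = (−$375.1 billion) / 0.777 ≈ −$483 billion.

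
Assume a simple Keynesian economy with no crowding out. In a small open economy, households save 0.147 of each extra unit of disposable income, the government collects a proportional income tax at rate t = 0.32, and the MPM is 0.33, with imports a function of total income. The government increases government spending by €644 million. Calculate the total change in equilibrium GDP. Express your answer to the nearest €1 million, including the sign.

MPC = 1 − MPS = 1 − 0.147 = 0.853.
Government-spending multiplier = 1/(1 − c(1−t) + m) = 1/(1 − 0.853×0.68 + 0.33) = 1/0.74996 ≈ 1.333.
ΔY = k × ΔG = (+€644 million) / 0.74996 ≈ +€859 million.

+€859 million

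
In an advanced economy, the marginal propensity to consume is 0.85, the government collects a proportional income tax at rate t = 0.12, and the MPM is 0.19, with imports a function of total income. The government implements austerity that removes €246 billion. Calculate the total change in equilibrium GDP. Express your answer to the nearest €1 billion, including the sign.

−€557 billion

Spending multiplier = 1/(1 − c(1−t) + m) = 1/(1 − 0.85×0.88 + 0.19) = 1/0.442 ≈ 2.262.
ΔY = k × ΔG = (−€246 billion) / 0.442 ≈ −€557 billion.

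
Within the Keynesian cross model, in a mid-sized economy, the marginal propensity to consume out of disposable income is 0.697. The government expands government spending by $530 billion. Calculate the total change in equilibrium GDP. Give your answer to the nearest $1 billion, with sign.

+$1,749 billion

Expenditure multiplier = 1/(1 − MPC) = 1/(1 − 0.697) = 1/0.303 ≈ 3.3.
ΔY = k × ΔG = (+$530 billion) / 0.303 ≈ +$1,749 billion.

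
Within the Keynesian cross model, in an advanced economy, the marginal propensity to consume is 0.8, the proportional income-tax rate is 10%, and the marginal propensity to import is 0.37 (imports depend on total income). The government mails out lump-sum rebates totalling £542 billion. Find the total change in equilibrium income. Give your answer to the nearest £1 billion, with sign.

A lump-sum tax change of −£542 billion shifts disposable income by +£542 billion; first-round consumption changes by −c × ΔT = −0.8 × (−£542 billion) = +£433.6 billion.
Expenditure multiplier = 1/(1 − c(1−t) + m) = 1/(1 − 0.8×0.9 + 0.37) = 1/0.65 ≈ 1.538.
The tax multiplier is −c × k ≈ −1.231, so ΔY = k × (−c·ΔT) = (+£433.6 billion) / 0.65 ≈ +£667 billion.

+£667 billion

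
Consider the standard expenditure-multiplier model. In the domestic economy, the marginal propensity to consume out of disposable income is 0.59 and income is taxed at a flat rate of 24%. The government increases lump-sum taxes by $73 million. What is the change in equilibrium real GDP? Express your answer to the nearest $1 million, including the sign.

−$78 million

A lump-sum tax change of +$73 million shifts disposable income by −$73 million; first-round consumption changes by −c × ΔT = −0.59 × (+$73 million) = −$43.07 million.
Expenditure multiplier = 1/(1 − c(1−t)) = 1/(1 − 0.59×0.76) = 1/0.5516 ≈ 1.813.
The tax multiplier is −c × k ≈ −1.07, so ΔY = k × (−c·ΔT) = (−$43.07 million) / 0.5516 ≈ −$78 million.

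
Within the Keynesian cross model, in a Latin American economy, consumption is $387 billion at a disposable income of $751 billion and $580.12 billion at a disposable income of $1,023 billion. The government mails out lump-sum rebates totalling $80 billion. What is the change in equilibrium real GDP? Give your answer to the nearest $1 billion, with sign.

MPC = ΔC/ΔYd = (580.12 − 387)/(1,023 − 751) = 193.12/272 = 0.71.
A lump-sum tax change of −$80 billion shifts disposable income by +$80 billion; first-round consumption changes by −c × ΔT = −0.71 × (−$80 billion) = +$56.8 billion.
Expenditure multiplier = 1/(1 − MPC) = 1/(1 − 0.71) = 1/0.29 ≈ 3.448.
The tax multiplier is −c × k ≈ −2.448, so ΔY = k × (−c·ΔT) = (+$56.8 billion) / 0.29 ≈ +$196 billion.

+$196 billion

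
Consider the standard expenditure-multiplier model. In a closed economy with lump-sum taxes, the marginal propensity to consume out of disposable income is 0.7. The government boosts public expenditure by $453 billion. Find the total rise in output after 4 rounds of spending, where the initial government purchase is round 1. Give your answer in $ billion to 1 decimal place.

$1,147.4 billion

Round 1 adds ΔG = $453 billion; each later round is MPC = 0.7 times the previous.
After 4 rounds: 453 + 317.1 + 221.97 + 155.379 = ΔG·(1 − c^4)/(1 − c) = 453 × (1 − 0.2401)/0.3 ≈ $1,147.4 billion.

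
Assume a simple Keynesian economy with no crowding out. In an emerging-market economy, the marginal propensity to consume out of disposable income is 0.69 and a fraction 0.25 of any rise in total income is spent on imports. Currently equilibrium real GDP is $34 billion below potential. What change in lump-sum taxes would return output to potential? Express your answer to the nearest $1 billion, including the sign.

−$28 billion

Spending multiplier = 1/(1 − c + m) = 1/(1 − 0.69 + 0.25) = 1/0.56 ≈ 1.786.
Tax multiplier = −c·k = −0.69/0.56 ≈ −1.232. Need ΔY = +$34 billion, so ΔT = ΔY/(−c·k) = −(+$34 billion) × 0.56 / 0.69 ≈ −$28 billion.
The government should cut lump-sum taxes by $28 billion.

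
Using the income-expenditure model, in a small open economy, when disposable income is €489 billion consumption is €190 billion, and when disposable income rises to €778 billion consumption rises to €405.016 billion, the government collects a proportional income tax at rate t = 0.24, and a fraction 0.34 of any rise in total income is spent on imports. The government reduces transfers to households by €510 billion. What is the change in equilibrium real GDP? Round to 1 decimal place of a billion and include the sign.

MPC = ΔC/ΔYd = (405.016 − 190)/(778 − 489) = 215.016/289 = 0.744.
The transfer change shifts disposable income by −€510 billion, so first-round consumption changes by c·ΔTR = 0.744 × (−€510 billion) = −€379.44 billion.
Expenditure multiplier = 1/(1 − c(1−t) + m) = 1/(1 − 0.744×0.76 + 0.34) = 1/0.77456 ≈ 1.291.
The transfer multiplier is c × k ≈ 0.961, so ΔY = k × (c·ΔTR) = (−€379.44 billion) / 0.77456 ≈ −€489.9 billion.

−€489.9 billion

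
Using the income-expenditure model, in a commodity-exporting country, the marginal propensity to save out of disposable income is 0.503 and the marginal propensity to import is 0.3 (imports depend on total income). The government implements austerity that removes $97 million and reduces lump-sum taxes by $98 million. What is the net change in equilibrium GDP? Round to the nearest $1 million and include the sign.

MPC = 1 − MPS = 1 − 0.503 = 0.497.
Expenditure multiplier = 1/(1 − c + m) = 1/(1 − 0.497 + 0.3) = 1/0.803 ≈ 1.245.
ΔG contributes k·ΔG = (−$97 million) / 0.803 ≈ −$120.8 million.
ΔT of −$98 million changes first-round spending by −c·ΔT = +$48.706 million, contributing k·(−c·ΔT) = (+$48.706 million) / 0.803 ≈ +$60.7 million.
Net ΔY = k(ΔG − c·ΔT) = (−$48.294 million) / 0.803 ≈ −$60 million.

−$60 million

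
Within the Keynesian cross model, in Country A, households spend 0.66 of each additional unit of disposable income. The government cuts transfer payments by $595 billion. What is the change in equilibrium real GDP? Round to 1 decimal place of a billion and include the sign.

The transfer change shifts disposable income by −$595 billion, so first-round consumption changes by c·ΔTR = 0.66 × (−$595 billion) = −$392.7 billion.
Expenditure multiplier = 1/(1 − MPC) = 1/(1 − 0.66) = 1/0.34 ≈ 2.941.
The transfer multiplier is c × k ≈ 1.941, so ΔY = k × (c·ΔTR) = (−$392.7 billion) / 0.34 = −$1,155 billion.

−$1,155.0 billion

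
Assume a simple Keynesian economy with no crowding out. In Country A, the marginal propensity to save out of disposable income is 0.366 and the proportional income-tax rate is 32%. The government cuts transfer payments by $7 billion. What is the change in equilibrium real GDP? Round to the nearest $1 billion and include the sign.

MPC = 1 − MPS = 1 − 0.366 = 0.634.
The transfer change shifts disposable income by −$7 billion, so first-round consumption changes by c·ΔTR = 0.634 × (−$7 billion) = −$4.438 billion.
Expenditure multiplier = 1/(1 − c(1−t)) = 1/(1 − 0.634×0.68) = 1/0.56888 ≈ 1.758.
The transfer multiplier is c × k ≈ 1.114, so ΔY = k × (c·ΔTR) = (−$4.438 billion) / 0.56888 ≈ −$8 billion.

−$8 billion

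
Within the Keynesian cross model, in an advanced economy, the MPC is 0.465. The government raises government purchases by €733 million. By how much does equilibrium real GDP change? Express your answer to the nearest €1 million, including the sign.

+€1,370 million

Government-spending multiplier = 1/(1 − MPC) = 1/(1 − 0.465) = 1/0.535 ≈ 1.869.
ΔY = k × ΔG = (+€733 million) / 0.535 ≈ +€1,370 million.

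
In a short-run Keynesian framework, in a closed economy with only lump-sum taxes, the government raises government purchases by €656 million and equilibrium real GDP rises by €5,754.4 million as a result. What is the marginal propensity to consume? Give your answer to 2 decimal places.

0.89

Implied spending multiplier k = ΔY/ΔG = 5,754.4/656 ≈ 8.772.
Since k = 1/(1 − MPC), MPC = 1 − 1/k = 1 − ΔG/ΔY = 1 − 656/5,754.4 ≈ 0.89.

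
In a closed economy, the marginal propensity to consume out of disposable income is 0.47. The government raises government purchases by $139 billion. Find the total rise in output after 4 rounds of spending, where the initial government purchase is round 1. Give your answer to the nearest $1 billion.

Round 1 adds ΔG = $139 billion; each later round is MPC = 0.47 times the previous.
After 4 rounds: 139 + 65.33 + 30.7051 + 14.431397 = ΔG·(1 − c^4)/(1 − c) = 139 × (1 − 0.04879681)/0.53 ≈ $249 billion.

$249 billion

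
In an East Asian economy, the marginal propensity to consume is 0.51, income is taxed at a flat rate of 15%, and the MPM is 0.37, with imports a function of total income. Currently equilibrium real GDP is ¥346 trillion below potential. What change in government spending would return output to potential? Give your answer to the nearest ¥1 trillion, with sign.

+¥324 trillion

Spending multiplier = 1/(1 − c(1−t) + m) = 1/(1 − 0.51×0.85 + 0.37) = 1/0.9365 ≈ 1.068.
Need ΔY = +¥346 trillion, so ΔG = ΔY/k = (+¥346 trillion) × 0.9365 ≈ +¥324 trillion.
The government should increase government spending by ¥324 trillion.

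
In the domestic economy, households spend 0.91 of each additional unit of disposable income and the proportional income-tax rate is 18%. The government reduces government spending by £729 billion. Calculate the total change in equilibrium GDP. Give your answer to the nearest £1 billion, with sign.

Spending multiplier = 1/(1 − c(1−t)) = 1/(1 − 0.91×0.82) = 1/0.2538 ≈ 3.94.
ΔY = k × ΔG = (−£729 billion) / 0.2538 ≈ −£2,872 billion.

−£2,872 billion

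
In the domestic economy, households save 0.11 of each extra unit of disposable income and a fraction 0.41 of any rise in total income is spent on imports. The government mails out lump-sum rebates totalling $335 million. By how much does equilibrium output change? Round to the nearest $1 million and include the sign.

MPC = 1 − MPS = 1 − 0.11 = 0.89.
A lump-sum tax change of −$335 million shifts disposable income by +$335 million; first-round consumption changes by −c × ΔT = −0.89 × (−$335 million) = +$298.15 million.
Expenditure multiplier = 1/(1 − c + m) = 1/(1 − 0.89 + 0.41) = 1/0.52 ≈ 1.923.
The tax multiplier is −c × k ≈ −1.712, so ΔY = k × (−c·ΔT) = (+$298.15 million) / 0.52 ≈ +$573 million.

+$573 million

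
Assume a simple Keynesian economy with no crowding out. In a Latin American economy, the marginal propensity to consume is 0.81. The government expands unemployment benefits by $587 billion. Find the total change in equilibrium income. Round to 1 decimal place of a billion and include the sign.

+$2,502.5 billion

The transfer change shifts disposable income by +$587 billion, so first-round consumption changes by c·ΔTR = 0.81 × (+$587 billion) = +$475.47 billion.
Expenditure multiplier = 1/(1 − MPC) = 1/(1 − 0.81) = 1/0.19 ≈ 5.263.
The transfer multiplier is c × k ≈ 4.263, so ΔY = k × (c·ΔTR) = (+$475.47 billion) / 0.19 ≈ +$2,502.5 billion.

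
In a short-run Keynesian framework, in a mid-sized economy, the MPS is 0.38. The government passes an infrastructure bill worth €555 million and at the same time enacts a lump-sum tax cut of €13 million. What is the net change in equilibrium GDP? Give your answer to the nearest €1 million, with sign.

MPC = 1 − MPS = 1 − 0.38 = 0.62.
Expenditure multiplier = 1/(1 − MPC) = 1/(1 − 0.62) = 1/0.38 ≈ 2.632.
ΔG contributes k·ΔG = (+€555 million) / 0.38 ≈ +€1,460.5 million.
ΔT of −€13 million changes first-round spending by −c·ΔT = +€8.06 million, contributing k·(−c·ΔT) = (+€8.06 million) / 0.38 ≈ +€21.2 million.
Net ΔY = k(ΔG − c·ΔT) = (+€563.06 million) / 0.38 ≈ +€1,482 million.

+€1,482 million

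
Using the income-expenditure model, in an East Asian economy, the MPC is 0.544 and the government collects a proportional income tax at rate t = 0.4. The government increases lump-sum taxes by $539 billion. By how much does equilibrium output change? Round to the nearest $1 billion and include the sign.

A lump-sum tax change of +$539 billion shifts disposable income by −$539 billion; first-round consumption changes by −c × ΔT = −0.544 × (+$539 billion) = −$293.216 billion.
Expenditure multiplier = 1/(1 − c(1−t)) = 1/(1 − 0.544×0.6) = 1/0.6736 ≈ 1.485.
The tax multiplier is −c × k ≈ −0.808, so ΔY = k × (−c·ΔT) = (−$293.216 billion) / 0.6736 ≈ −$435 billion.

−$435 billion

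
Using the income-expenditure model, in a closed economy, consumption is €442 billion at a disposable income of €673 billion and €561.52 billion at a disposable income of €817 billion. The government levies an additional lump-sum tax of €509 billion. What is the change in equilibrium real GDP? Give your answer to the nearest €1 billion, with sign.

MPC = ΔC/ΔYd = (561.52 − 442)/(817 − 673) = 119.52/144 = 0.83.
A lump-sum tax change of +€509 billion shifts disposable income by −€509 billion; first-round consumption changes by −c × ΔT = −0.83 × (+€509 billion) = −€422.47 billion.
Expenditure multiplier = 1/(1 − MPC) = 1/(1 − 0.83) = 1/0.17 ≈ 5.882.
The tax multiplier is −c × k ≈ −4.882, so ΔY = k × (−c·ΔT) = (−€422.47 billion) / 0.17 ≈ −€2,485 billion.

−€2,485 billion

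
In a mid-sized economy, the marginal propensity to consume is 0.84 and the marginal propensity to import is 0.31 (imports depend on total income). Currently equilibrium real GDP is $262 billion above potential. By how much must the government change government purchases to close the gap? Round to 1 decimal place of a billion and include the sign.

−$123.1 billion

Spending multiplier = 1/(1 − c + m) = 1/(1 − 0.84 + 0.31) = 1/0.47 ≈ 2.128.
Need ΔY = −$262 billion, so ΔG = ΔY/k = (−$262 billion) × 0.47 ≈ −$123.1 billion.
The government should cut government purchases by $123.1 billion.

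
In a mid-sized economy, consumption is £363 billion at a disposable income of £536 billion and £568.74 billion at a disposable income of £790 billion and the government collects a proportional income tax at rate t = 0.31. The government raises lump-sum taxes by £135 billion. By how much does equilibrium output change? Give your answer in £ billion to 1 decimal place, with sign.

−£247.9 billion

MPC = ΔC/ΔYd = (568.74 − 363)/(790 − 536) = 205.74/254 = 0.81.
A lump-sum tax change of +£135 billion shifts disposable income by −£135 billion; first-round consumption changes by −c × ΔT = −0.81 × (+£135 billion) = −£109.35 billion.
Expenditure multiplier = 1/(1 − c(1−t)) = 1/(1 − 0.81×0.69) = 1/0.4411 ≈ 2.267.
The tax multiplier is −c × k ≈ −1.836, so ΔY = k × (−c·ΔT) = (−£109.35 billion) / 0.4411 ≈ −£247.9 billion.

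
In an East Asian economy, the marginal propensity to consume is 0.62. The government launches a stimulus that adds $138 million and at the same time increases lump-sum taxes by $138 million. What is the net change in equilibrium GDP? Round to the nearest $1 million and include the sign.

Expenditure multiplier = 1/(1 − MPC) = 1/(1 − 0.62) = 1/0.38 ≈ 2.632.
ΔG contributes k·ΔG = (+$138 million) / 0.38 ≈ +$363.2 million.
ΔT of +$138 million changes first-round spending by −c·ΔT = −$85.56 million, contributing k·(−c·ΔT) = (−$85.56 million) / 0.38 ≈ −$225.2 million.
With ΔG = ΔT and no other leakages, the balanced-budget multiplier is 1, so ΔY = ΔG = +$138 million.

+$138 million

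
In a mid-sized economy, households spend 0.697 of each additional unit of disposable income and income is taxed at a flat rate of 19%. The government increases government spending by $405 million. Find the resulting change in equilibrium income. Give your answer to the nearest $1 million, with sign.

+$930 million

Spending multiplier = 1/(1 − c(1−t)) = 1/(1 − 0.697×0.81) = 1/0.43543 ≈ 2.297.
ΔY = k × ΔG = (+$405 million) / 0.43543 ≈ +$930 million.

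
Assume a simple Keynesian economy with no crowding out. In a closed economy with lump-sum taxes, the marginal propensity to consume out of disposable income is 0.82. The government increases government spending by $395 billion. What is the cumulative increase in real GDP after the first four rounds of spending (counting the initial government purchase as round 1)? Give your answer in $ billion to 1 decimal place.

$1,202.3 billion

Round 1 adds ΔG = $395 billion; each later round is MPC = 0.82 times the previous.
After 4 rounds: 395 + 323.9 + 265.598 + 217.79036 = ΔG·(1 − c^4)/(1 − c) = 395 × (1 − 0.45212176)/0.18 ≈ $1,202.3 billion.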